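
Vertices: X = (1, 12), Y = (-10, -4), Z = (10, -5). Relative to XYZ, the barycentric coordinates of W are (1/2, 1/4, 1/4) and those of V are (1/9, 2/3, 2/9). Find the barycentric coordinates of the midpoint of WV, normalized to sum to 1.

(11/36, 11/24, 17/72)

Since both coordinate triples sum to 1, the midpoint's barycentrics are the componentwise average.
(1/2+1/9)/2 = 11/36; similarly 11/24 and 17/72.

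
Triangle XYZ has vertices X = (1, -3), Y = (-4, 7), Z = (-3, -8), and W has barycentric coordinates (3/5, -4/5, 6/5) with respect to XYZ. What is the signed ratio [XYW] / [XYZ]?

The signed ratio [XYW]/[XYZ] equals the barycentric coordinate of W at vertex Z, which is 6/5.

6/5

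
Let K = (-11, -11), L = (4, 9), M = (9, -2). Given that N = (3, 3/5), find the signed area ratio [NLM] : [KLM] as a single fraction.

[KLM] = ½·((-11)·(9−(-2)) + 4·(-2−(-11)) + 9·(-11−9)) = ½·(-121 + 36 − 180) = -265/2.
[NLM] = ½·(3·(9−(-2)) + 4·(-2−(3/5)) + 9·(3/5−9)) = ½·(33 − 52/5 − 378/5) = -53/2, so the ratio is (-53/2)/(-265/2) = 1/5.

1/5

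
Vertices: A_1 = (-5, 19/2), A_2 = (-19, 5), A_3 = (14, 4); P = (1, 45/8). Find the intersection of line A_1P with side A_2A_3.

(3, 13/3)

Barycentric coordinates of P with respect to A_1A_2A_3: (1/4, 1/4, 1/2).
On side A_2A_3 the A_1-coordinate is zero; dropping P's A_1-weight 1/4 and renormalizing the remaining 1/4 : 1/2 gives weights 1/3, 2/3 on A_2, A_3.
Q = (1/3)·(-19, 5) + (2/3)·(14, 4) = (3, 13/3).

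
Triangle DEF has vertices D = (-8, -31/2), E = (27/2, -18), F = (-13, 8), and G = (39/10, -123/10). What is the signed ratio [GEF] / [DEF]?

1/5

[DEF] = ½·((-8)·(-18−8) + (27/2)·(8−(-31/2)) + (-13)·(-31/2−(-18))) = ½·(208 + 1269/4 − 65/2) = 1971/8.
[GEF] = ½·((39/10)·(-18−8) + (27/2)·(8−(-123/10)) + (-13)·(-123/10−(-18))) = ½·(-507/5 + 5481/20 − 741/10) = 1971/40, so the ratio is (1971/40)/(1971/8) = 1/5.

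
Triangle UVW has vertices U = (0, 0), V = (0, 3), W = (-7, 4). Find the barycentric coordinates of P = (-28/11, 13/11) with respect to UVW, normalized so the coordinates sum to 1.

Signed area of the reference triangle: [UVW] = ½·(0·(3−4) + 0·(4−0) + (-7)·(0−3)) = ½·(0 + 0 + 21) = 21/2.
[PVW] = ½·((-28/11)·(3−4) + 0·(4−(13/11)) + (-7)·(13/11−3)) = ½·(28/11 + 0 + 140/11) = 84/11, so the U-coordinate is (84/11)/(21/2) = 8/11.
[UPW] = ½·(0·(13/11−4) + (-28/11)·(4−0) + (-7)·(0−(13/11))) = ½·(0 − 112/11 + 91/11) = -21/22, so the V-coordinate is -1/11.
[UVP] = ½·(0·(3−(13/11)) + 0·(13/11−0) + (-28/11)·(0−3)) = ½·(0 + 0 + 84/11) = 42/11, so the W-coordinate is 4/11.
Check: 8/11 − 1/11 + 4/11 = 1.

(8/11, -1/11, 4/11)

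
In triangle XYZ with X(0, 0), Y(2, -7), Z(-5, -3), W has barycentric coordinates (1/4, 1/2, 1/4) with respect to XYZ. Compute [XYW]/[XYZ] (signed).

1/4

The signed ratio [XYW]/[XYZ] equals the barycentric coordinate of W at vertex Z, which is 1/4.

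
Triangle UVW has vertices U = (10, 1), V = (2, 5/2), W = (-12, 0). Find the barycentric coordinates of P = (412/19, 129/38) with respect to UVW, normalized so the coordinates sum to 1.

Signed area of the reference triangle: [UVW] = ½·(10·(5/2−0) + 2·(0−1) + (-12)·(1−(5/2))) = ½·(25 − 2 + 18) = 41/2.
[PVW] = ½·((412/19)·(5/2−0) + 2·(0−(129/38)) + (-12)·(129/38−(5/2))) = ½·(1030/19 − 129/19 − 204/19) = 697/38, so the U-coordinate is (697/38)/(41/2) = 17/19.
[UPW] = ½·(10·(129/38−0) + (412/19)·(0−1) + (-12)·(1−(129/38))) = ½·(645/19 − 412/19 + 546/19) = 41/2, so the V-coordinate is 1.
[UVP] = ½·(10·(5/2−(129/38)) + 2·(129/38−1) + (412/19)·(1−(5/2))) = ½·(-170/19 + 91/19 − 618/19) = -697/38, so the W-coordinate is -17/19.

(17/19, 1, -17/19)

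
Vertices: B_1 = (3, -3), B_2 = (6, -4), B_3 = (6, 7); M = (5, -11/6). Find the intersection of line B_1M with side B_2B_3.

(6, -5/4)

Barycentric coordinates of M with respect to B_1B_2B_3: (1/3, 1/2, 1/6).
On side B_2B_3 the B_1-coordinate is zero; dropping M's B_1-weight 1/3 and renormalizing the remaining 1/2 : 1/6 gives weights 3/4, 1/4 on B_2, B_3.
N = (3/4)·(6, -4) + (1/4)·(6, 7) = (6, -5/4).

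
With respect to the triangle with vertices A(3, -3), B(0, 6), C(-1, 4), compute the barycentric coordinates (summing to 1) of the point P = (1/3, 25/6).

(1/6, 2/3, 1/6)

Signed area of the reference triangle: [ABC] = ½·(3·(6−4) + 0·(4−(-3)) + (-1)·(-3−6)) = ½·(6 + 0 + 9) = 15/2.
[PBC] = ½·((1/3)·(6−4) + 0·(4−(25/6)) + (-1)·(25/6−6)) = ½·(2/3 + 0 + 11/6) = 5/4, so the A-coordinate is (5/4)/(15/2) = 1/6.
[APC] = ½·(3·(25/6−4) + (1/3)·(4−(-3)) + (-1)·(-3−(25/6))) = ½·(1/2 + 7/3 + 43/6) = 5, so the B-coordinate is 2/3.
[ABP] = ½·(3·(6−(25/6)) + 0·(25/6−(-3)) + (1/3)·(-3−6)) = ½·(11/2 + 0 − 3) = 5/4, so the C-coordinate is 1/6.
Check: 1/6 + 2/3 + 1/6 = 1.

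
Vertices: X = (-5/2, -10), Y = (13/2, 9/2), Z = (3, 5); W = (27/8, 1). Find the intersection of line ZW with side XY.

(7/2, -1/3)

Barycentric coordinates of W with respect to XYZ: (1/4, 1/2, 1/4).
On side XY the Z-coordinate is zero; dropping W's Z-weight 1/4 and renormalizing the remaining 1/4 : 1/2 gives weights 1/3, 2/3 on X, Y.
V = (1/3)·(-5/2, -10) + (2/3)·(13/2, 9/2) = (7/2, -1/3).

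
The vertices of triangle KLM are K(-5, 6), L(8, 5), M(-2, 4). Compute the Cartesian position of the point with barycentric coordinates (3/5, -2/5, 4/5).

(-39/5, 24/5)

N = (3/5)·K + (-2/5)·L + (4/5)·M.
x-coordinate: (3/5)·(-5) + (-2/5)·8 + (4/5)·(-2) = -39/5.
y-coordinate: (3/5)·6 + (-2/5)·5 + (4/5)·4 = 24/5.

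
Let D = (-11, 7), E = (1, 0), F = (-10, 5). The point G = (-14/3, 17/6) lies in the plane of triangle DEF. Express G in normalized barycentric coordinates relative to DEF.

(1/6, 1/2, 1/3)

Signed area of the reference triangle: [DEF] = ½·((-11)·(0−5) + 1·(5−7) + (-10)·(7−0)) = ½·(55 − 2 − 70) = -17/2.
[GEF] = ½·((-14/3)·(0−5) + 1·(5−(17/6)) + (-10)·(17/6−0)) = ½·(70/3 + 13/6 − 85/3) = -17/12, so the D-coordinate is (-17/12)/(-17/2) = 1/6.
[DGF] = ½·((-11)·(17/6−5) + (-14/3)·(5−7) + (-10)·(7−(17/6))) = ½·(143/6 + 28/3 − 125/3) = -17/4, so the E-coordinate is 1/2.
[DEG] = ½·((-11)·(0−(17/6)) + 1·(17/6−7) + (-14/3)·(7−0)) = ½·(187/6 − 25/6 − 98/3) = -17/6, so the F-coordinate is 1/3.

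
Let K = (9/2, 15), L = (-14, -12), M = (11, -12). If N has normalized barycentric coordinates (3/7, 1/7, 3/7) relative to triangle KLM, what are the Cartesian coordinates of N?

(65/14, -3/7)

N = (3/7)·K + (1/7)·L + (3/7)·M.
x-coordinate: (3/7)·(9/2) + (1/7)·(-14) + (3/7)·11 = 65/14.
y-coordinate: (3/7)·15 + (1/7)·(-12) + (3/7)·(-12) = -3/7.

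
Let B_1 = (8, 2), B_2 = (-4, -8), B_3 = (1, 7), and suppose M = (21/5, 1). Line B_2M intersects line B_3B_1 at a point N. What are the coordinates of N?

(25/4, 13/4)

Barycentric coordinates of M with respect to B_1B_2B_3: (3/5, 1/5, 1/5).
On side B_3B_1 the B_2-coordinate is zero; dropping M's B_2-weight 1/5 and renormalizing the remaining 1/5 : 3/5 gives weights 1/4, 3/4 on B_3, B_1.
N = (1/4)·(1, 7) + (3/4)·(8, 2) = (25/4, 13/4).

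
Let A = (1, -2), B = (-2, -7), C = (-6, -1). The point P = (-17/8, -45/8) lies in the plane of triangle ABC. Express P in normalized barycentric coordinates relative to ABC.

(1/8, 3/4, 1/8)

Signed area of the reference triangle: [ABC] = ½·(1·(-7−(-1)) + (-2)·(-1−(-2)) + (-6)·(-2−(-7))) = ½·(-6 − 2 − 30) = -19.
[PBC] = ½·((-17/8)·(-7−(-1)) + (-2)·(-1−(-45/8)) + (-6)·(-45/8−(-7))) = ½·(51/4 − 37/4 − 33/4) = -19/8, so the A-coordinate is (-19/8)/(-19) = 1/8.
[APC] = ½·(1·(-45/8−(-1)) + (-17/8)·(-1−(-2)) + (-6)·(-2−(-45/8))) = ½·(-37/8 − 17/8 − 87/4) = -57/4, so the B-coordinate is 3/4.
[ABP] = ½·(1·(-7−(-45/8)) + (-2)·(-45/8−(-2)) + (-17/8)·(-2−(-7))) = ½·(-11/8 + 29/4 − 85/8) = -19/8, so the C-coordinate is 1/8.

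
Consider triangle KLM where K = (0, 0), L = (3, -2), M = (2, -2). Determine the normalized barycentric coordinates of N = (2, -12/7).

Signed area of the reference triangle: [KLM] = ½·(0·(-2−(-2)) + 3·(-2−0) + 2·(0−(-2))) = ½·(0 − 6 + 4) = -1.
[NLM] = ½·(2·(-2−(-2)) + 3·(-2−(-12/7)) + 2·(-12/7−(-2))) = ½·(0 − 6/7 + 4/7) = -1/7, so the K-coordinate is (-1/7)/(-1) = 1/7.
[KNM] = ½·(0·(-12/7−(-2)) + 2·(-2−0) + 2·(0−(-12/7))) = ½·(0 − 4 + 24/7) = -2/7, so the L-coordinate is 2/7.
[KLN] = ½·(0·(-2−(-12/7)) + 3·(-12/7−0) + 2·(0−(-2))) = ½·(0 − 36/7 + 4) = -4/7, so the M-coordinate is 4/7.
Check: 1/7 + 2/7 + 4/7 = 1.

(1/7, 2/7, 4/7)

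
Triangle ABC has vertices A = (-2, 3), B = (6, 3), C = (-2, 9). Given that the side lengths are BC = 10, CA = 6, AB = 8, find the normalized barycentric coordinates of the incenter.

(5/12, 1/4, 1/3)

The incenter has barycentric coordinates proportional to the opposite side lengths: (10 : 6 : 8).
Normalizing by 10+6+8 = 24 gives (5/12, 1/4, 1/3).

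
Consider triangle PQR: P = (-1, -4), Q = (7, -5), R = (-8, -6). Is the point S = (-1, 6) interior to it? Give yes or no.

no

Barycentric coordinates of S: (173/23, -70/23, -80/23).
The three coordinates are positive, negative, negative; a point is interior exactly when all three are positive.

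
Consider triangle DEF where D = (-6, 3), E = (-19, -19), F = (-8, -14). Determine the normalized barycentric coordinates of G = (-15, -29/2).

(1/6, 2/3, 1/6)

Signed area of the reference triangle: [DEF] = ½·((-6)·(-19−(-14)) + (-19)·(-14−3) + (-8)·(3−(-19))) = ½·(30 + 323 − 176) = 177/2.
[GEF] = ½·((-15)·(-19−(-14)) + (-19)·(-14−(-29/2)) + (-8)·(-29/2−(-19))) = ½·(75 − 19/2 − 36) = 59/4, so the D-coordinate is (59/4)/(177/2) = 1/6.
[DGF] = ½·((-6)·(-29/2−(-14)) + (-15)·(-14−3) + (-8)·(3−(-29/2))) = ½·(3 + 255 − 140) = 59, so the E-coordinate is 2/3.
[DEG] = ½·((-6)·(-19−(-29/2)) + (-19)·(-29/2−3) + (-15)·(3−(-19))) = ½·(27 + 665/2 − 330) = 59/4, so the F-coordinate is 1/6.
Check: 1/6 + 2/3 + 1/6 = 1.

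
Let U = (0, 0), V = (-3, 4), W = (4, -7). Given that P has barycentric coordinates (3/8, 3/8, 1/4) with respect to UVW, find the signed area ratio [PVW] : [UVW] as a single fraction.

The signed ratio [PVW]/[UVW] equals the barycentric coordinate of P at vertex U, which is 3/8.

3/8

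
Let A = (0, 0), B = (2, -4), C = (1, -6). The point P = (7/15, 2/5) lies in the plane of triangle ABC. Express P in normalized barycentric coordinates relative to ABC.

(14/15, 2/5, -1/3)

Signed area of the reference triangle: [ABC] = ½·(0·(-4−(-6)) + 2·(-6−0) + 1·(0−(-4))) = ½·(0 − 12 + 4) = -4.
[PBC] = ½·((7/15)·(-4−(-6)) + 2·(-6−(2/5)) + 1·(2/5−(-4))) = ½·(14/15 − 64/5 + 22/5) = -56/15, so the A-coordinate is (-56/15)/(-4) = 14/15.
[APC] = ½·(0·(2/5−(-6)) + (7/15)·(-6−0) + 1·(0−(2/5))) = ½·(0 − 14/5 − 2/5) = -8/5, so the B-coordinate is 2/5.
[ABP] = ½·(0·(-4−(2/5)) + 2·(2/5−0) + (7/15)·(0−(-4))) = ½·(0 + 4/5 + 28/15) = 4/3, so the C-coordinate is -1/3.
Check: 14/15 + 2/5 − 1/3 = 1.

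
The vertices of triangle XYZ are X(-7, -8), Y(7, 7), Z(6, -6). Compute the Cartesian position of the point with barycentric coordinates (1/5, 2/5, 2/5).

(19/5, -6/5)

W = (1/5)·X + (2/5)·Y + (2/5)·Z.
x-coordinate: (1/5)·(-7) + (2/5)·7 + (2/5)·6 = 19/5.
y-coordinate: (1/5)·(-8) + (2/5)·7 + (2/5)·(-6) = -6/5.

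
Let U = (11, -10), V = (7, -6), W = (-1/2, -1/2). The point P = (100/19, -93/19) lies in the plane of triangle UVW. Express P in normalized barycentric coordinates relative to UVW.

Signed area of the reference triangle: [UVW] = ½·(11·(-6−(-1/2)) + 7·(-1/2−(-10)) + (-1/2)·(-10−(-6))) = ½·(-121/2 + 133/2 + 2) = 4.
[PVW] = ½·((100/19)·(-6−(-1/2)) + 7·(-1/2−(-93/19)) + (-1/2)·(-93/19−(-6))) = ½·(-550/19 + 1169/38 − 21/38) = 12/19, so the U-coordinate is (12/19)/4 = 3/19.
[UPW] = ½·(11·(-93/19−(-1/2)) + (100/19)·(-1/2−(-10)) + (-1/2)·(-10−(-93/19))) = ½·(-1837/38 + 50 + 97/38) = 40/19, so the V-coordinate is 10/19.
[UVP] = ½·(11·(-6−(-93/19)) + 7·(-93/19−(-10)) + (100/19)·(-10−(-6))) = ½·(-231/19 + 679/19 − 400/19) = 24/19, so the W-coordinate is 6/19.

(3/19, 10/19, 6/19)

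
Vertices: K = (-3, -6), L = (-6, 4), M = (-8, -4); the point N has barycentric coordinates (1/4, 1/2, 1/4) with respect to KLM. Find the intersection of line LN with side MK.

Line LN meets MK where the L-coordinate vanishes; zeroing N's L-weight and renormalizing leaves M, K-weights 1/4 : 1/4 → (1/2, 1/2).
So J = (1/2)·M + (1/2)·K = (-11/2, -5).

(-11/2, -5)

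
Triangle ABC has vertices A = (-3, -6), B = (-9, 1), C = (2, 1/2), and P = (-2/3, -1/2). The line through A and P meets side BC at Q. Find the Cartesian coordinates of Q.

Barycentric coordinates of P with respect to ABC: (1/6, 1/6, 2/3).
On side BC the A-coordinate is zero; dropping P's A-weight 1/6 and renormalizing the remaining 1/6 : 2/3 gives weights 1/5, 4/5 on B, C.
Q = (1/5)·(-9, 1) + (4/5)·(2, 1/2) = (-1/5, 3/5).

(-1/5, 3/5)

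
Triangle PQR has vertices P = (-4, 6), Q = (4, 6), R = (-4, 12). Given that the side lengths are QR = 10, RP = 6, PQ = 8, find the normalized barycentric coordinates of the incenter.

The incenter has barycentric coordinates proportional to the opposite side lengths: (10 : 6 : 8).
Normalizing by 10+6+8 = 24 gives (5/12, 1/4, 1/3).

(5/12, 1/4, 1/3)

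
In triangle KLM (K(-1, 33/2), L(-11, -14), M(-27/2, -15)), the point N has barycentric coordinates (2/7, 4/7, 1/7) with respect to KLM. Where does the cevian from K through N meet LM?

Line KN meets LM where the K-coordinate vanishes; zeroing N's K-weight and renormalizing leaves L, M-weights 4/7 : 1/7 → (4/5, 1/5).
So J = (4/5)·L + (1/5)·M = (-23/2, -71/5).

(-23/2, -71/5)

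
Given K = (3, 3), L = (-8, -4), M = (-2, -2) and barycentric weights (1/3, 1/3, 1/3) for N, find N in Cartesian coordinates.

N = (1/3)·K + (1/3)·L + (1/3)·M.
x-coordinate: (1/3)·3 + (1/3)·(-8) + (1/3)·(-2) = -7/3.
y-coordinate: (1/3)·3 + (1/3)·(-4) + (1/3)·(-2) = -1.

(-7/3, -1)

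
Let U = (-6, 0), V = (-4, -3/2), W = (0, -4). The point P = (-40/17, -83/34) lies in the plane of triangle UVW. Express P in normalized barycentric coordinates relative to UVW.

Signed area of the reference triangle: [UVW] = ½·((-6)·(-3/2−(-4)) + (-4)·(-4−0) + 0·(0−(-3/2))) = ½·(-15 + 16 + 0) = 1/2.
[PVW] = ½·((-40/17)·(-3/2−(-4)) + (-4)·(-4−(-83/34)) + 0·(-83/34−(-3/2))) = ½·(-100/17 + 106/17 + 0) = 3/17, so the U-coordinate is (3/17)/(1/2) = 6/17.
[UPW] = ½·((-6)·(-83/34−(-4)) + (-40/17)·(-4−0) + 0·(0−(-83/34))) = ½·(-159/17 + 160/17 + 0) = 1/34, so the V-coordinate is 1/17.
[UVP] = ½·((-6)·(-3/2−(-83/34)) + (-4)·(-83/34−0) + (-40/17)·(0−(-3/2))) = ½·(-96/17 + 166/17 − 60/17) = 5/17, so the W-coordinate is 10/17.
Check: 6/17 + 1/17 + 10/17 = 1.

(6/17, 1/17, 10/17)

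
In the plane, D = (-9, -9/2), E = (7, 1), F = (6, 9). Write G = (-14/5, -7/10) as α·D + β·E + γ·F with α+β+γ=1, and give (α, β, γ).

(3/5, 1/5, 1/5)

Signed area of the reference triangle: [DEF] = ½·((-9)·(1−9) + 7·(9−(-9/2)) + 6·(-9/2−1)) = ½·(72 + 189/2 − 33) = 267/4.
[GEF] = ½·((-14/5)·(1−9) + 7·(9−(-7/10)) + 6·(-7/10−1)) = ½·(112/5 + 679/10 − 51/5) = 801/20, so the D-coordinate is (801/20)/(267/4) = 3/5.
[DGF] = ½·((-9)·(-7/10−9) + (-14/5)·(9−(-9/2)) + 6·(-9/2−(-7/10))) = ½·(873/10 − 189/5 − 114/5) = 267/20, so the E-coordinate is 1/5.
[DEG] = ½·((-9)·(1−(-7/10)) + 7·(-7/10−(-9/2)) + (-14/5)·(-9/2−1)) = ½·(-153/10 + 133/5 + 77/5) = 267/20, so the F-coordinate is 1/5.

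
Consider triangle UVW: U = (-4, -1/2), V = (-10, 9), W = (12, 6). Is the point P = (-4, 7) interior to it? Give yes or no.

Barycentric coordinates of P: (26/191, 120/191, 45/191).
The three coordinates are positive, positive, positive; a point is interior exactly when all three are positive.

yes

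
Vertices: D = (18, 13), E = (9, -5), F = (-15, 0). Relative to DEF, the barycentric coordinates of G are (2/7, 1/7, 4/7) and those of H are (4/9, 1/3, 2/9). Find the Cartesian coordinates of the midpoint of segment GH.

Barycentric coordinates of the midpoint are the average: (23/63, 5/21, 25/63).
Converting: (23/63)·D + (5/21)·E + (25/63)·F = (58/21, 32/9).

(58/21, 32/9)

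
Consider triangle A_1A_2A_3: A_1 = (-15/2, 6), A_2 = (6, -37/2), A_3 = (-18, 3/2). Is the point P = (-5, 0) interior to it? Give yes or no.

yes

Barycentric coordinates of P: (112/159, 99/424, 79/1272).
The three coordinates are positive, positive, positive; a point is interior exactly when all three are positive.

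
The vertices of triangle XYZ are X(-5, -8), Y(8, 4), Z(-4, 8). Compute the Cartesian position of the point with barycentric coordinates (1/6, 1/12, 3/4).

(-19/6, 5)

W = (1/6)·X + (1/12)·Y + (3/4)·Z.
x-coordinate: (1/6)·(-5) + (1/12)·8 + (3/4)·(-4) = -19/6.
y-coordinate: (1/6)·(-8) + (1/12)·4 + (3/4)·8 = 5.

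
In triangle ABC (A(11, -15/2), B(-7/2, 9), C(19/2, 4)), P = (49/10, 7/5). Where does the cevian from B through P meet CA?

Barycentric coordinates of P with respect to ABC: (2/5, 2/5, 1/5).
On side CA the B-coordinate is zero; dropping P's B-weight 2/5 and renormalizing the remaining 1/5 : 2/5 gives weights 1/3, 2/3 on C, A.
Q = (1/3)·(19/2, 4) + (2/3)·(11, -15/2) = (21/2, -11/3).

(21/2, -11/3)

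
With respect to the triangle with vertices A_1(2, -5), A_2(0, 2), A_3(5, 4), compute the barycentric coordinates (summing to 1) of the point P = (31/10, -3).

(4/5, -1/10, 3/10)

Signed area of the reference triangle: [A_1A_2A_3] = ½·(2·(2−4) + 0·(4−(-5)) + 5·(-5−2)) = ½·(-4 + 0 − 35) = -39/2.
[PA_2A_3] = ½·((31/10)·(2−4) + 0·(4−(-3)) + 5·(-3−2)) = ½·(-31/5 + 0 − 25) = -78/5, so the A_1-coordinate is (-78/5)/(-39/2) = 4/5.
[A_1PA_3] = ½·(2·(-3−4) + (31/10)·(4−(-5)) + 5·(-5−(-3))) = ½·(-14 + 279/10 − 10) = 39/20, so the A_2-coordinate is -1/10.
[A_1A_2P] = ½·(2·(2−(-3)) + 0·(-3−(-5)) + (31/10)·(-5−2)) = ½·(10 + 0 − 217/10) = -117/20, so the A_3-coordinate is 3/10.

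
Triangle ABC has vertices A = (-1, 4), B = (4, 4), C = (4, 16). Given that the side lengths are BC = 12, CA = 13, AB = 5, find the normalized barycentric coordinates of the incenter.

The incenter has barycentric coordinates proportional to the opposite side lengths: (12 : 13 : 5).
Normalizing by 12+13+5 = 30 gives (2/5, 13/30, 1/6).

(2/5, 13/30, 1/6)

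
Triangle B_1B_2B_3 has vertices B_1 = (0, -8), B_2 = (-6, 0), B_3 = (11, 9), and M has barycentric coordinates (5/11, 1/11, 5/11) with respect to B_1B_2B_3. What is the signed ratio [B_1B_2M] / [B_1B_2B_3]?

The signed ratio [B_1B_2M]/[B_1B_2B_3] equals the barycentric coordinate of M at vertex B_3, which is 5/11.

5/11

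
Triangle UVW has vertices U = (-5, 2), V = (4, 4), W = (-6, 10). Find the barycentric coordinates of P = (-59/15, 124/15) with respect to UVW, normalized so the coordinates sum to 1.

Signed area of the reference triangle: [UVW] = ½·((-5)·(4−10) + 4·(10−2) + (-6)·(2−4)) = ½·(30 + 32 + 12) = 37.
[PVW] = ½·((-59/15)·(4−10) + 4·(10−(124/15)) + (-6)·(124/15−4)) = ½·(118/5 + 104/15 − 128/5) = 37/15, so the U-coordinate is (37/15)/37 = 1/15.
[UPW] = ½·((-5)·(124/15−10) + (-59/15)·(10−2) + (-6)·(2−(124/15))) = ½·(26/3 − 472/15 + 188/5) = 37/5, so the V-coordinate is 1/5.
[UVP] = ½·((-5)·(4−(124/15)) + 4·(124/15−2) + (-59/15)·(2−4)) = ½·(64/3 + 376/15 + 118/15) = 407/15, so the W-coordinate is 11/15.
Check: 1/15 + 1/5 + 11/15 = 1.

(1/15, 1/5, 11/15)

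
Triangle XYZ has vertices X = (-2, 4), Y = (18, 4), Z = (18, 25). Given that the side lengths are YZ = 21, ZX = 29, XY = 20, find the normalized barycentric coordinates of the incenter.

The incenter has barycentric coordinates proportional to the opposite side lengths: (21 : 29 : 20).
Normalizing by 21+29+20 = 70 gives (3/10, 29/70, 2/7).

(3/10, 29/70, 2/7)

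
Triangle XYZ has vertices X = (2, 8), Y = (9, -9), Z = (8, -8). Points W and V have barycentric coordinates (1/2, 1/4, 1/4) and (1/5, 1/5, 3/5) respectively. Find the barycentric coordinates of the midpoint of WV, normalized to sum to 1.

Since both coordinate triples sum to 1, the midpoint's barycentrics are the componentwise average.
(1/2+1/5)/2 = 7/20; similarly 9/40 and 17/40.

(7/20, 9/40, 17/40)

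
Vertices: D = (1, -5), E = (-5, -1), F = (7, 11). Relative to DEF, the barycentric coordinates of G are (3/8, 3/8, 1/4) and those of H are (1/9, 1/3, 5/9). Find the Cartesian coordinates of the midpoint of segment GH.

(31/24, 103/36)

Barycentric coordinates of the midpoint are the average: (35/144, 17/48, 29/72).
Converting: (35/144)·D + (17/48)·E + (29/72)·F = (31/24, 103/36).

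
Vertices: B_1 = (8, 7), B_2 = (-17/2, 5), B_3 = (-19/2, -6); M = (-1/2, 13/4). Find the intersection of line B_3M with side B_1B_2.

Barycentric coordinates of M with respect to B_1B_2B_3: (1/2, 1/4, 1/4).
On side B_1B_2 the B_3-coordinate is zero; dropping M's B_3-weight 1/4 and renormalizing the remaining 1/2 : 1/4 gives weights 2/3, 1/3 on B_1, B_2.
N = (2/3)·(8, 7) + (1/3)·(-17/2, 5) = (5/2, 19/3).

(5/2, 19/3)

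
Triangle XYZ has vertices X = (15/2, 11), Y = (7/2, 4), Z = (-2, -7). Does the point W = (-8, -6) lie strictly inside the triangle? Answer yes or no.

Barycentric coordinates of W: (-13, 235/11, -81/11).
The three coordinates are negative, positive, negative; a point is interior exactly when all three are positive.

no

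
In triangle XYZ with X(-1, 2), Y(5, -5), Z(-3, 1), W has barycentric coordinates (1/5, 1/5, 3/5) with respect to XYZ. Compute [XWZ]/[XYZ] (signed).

The signed ratio [XWZ]/[XYZ] equals the barycentric coordinate of W at vertex Y, which is 1/5.

1/5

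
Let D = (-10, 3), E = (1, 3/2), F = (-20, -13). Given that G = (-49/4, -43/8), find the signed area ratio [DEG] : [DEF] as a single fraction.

1/2

[DEF] = ½·((-10)·(3/2−(-13)) + 1·(-13−3) + (-20)·(3−(3/2))) = ½·(-145 − 16 − 30) = -191/2.
[DEG] = ½·((-10)·(3/2−(-43/8)) + 1·(-43/8−3) + (-49/4)·(3−(3/2))) = ½·(-275/4 − 67/8 − 147/8) = -191/4, so the ratio is (-191/4)/(-191/2) = 1/2.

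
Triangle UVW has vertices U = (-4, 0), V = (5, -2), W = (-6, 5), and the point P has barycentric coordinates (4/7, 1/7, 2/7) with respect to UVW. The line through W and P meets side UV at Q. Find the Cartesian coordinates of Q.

Line WP meets UV where the W-coordinate vanishes; zeroing P's W-weight and renormalizing leaves U, V-weights 4/7 : 1/7 → (4/5, 1/5).
So Q = (4/5)·U + (1/5)·V = (-11/5, -2/5).

(-11/5, -2/5)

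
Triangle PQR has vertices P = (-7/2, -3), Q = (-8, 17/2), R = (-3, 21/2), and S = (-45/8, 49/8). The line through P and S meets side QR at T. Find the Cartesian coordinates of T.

(-19/3, 55/6)

Barycentric coordinates of S with respect to PQR: (1/4, 1/2, 1/4).
On side QR the P-coordinate is zero; dropping S's P-weight 1/4 and renormalizing the remaining 1/2 : 1/4 gives weights 2/3, 1/3 on Q, R.
T = (2/3)·(-8, 17/2) + (1/3)·(-3, 21/2) = (-19/3, 55/6).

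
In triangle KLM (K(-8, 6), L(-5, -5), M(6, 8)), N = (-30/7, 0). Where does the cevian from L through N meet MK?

(-10/3, 20/3)

Barycentric coordinates of N with respect to KLM: (2/7, 4/7, 1/7).
On side MK the L-coordinate is zero; dropping N's L-weight 4/7 and renormalizing the remaining 1/7 : 2/7 gives weights 1/3, 2/3 on M, K.
J = (1/3)·(6, 8) + (2/3)·(-8, 6) = (-10/3, 20/3).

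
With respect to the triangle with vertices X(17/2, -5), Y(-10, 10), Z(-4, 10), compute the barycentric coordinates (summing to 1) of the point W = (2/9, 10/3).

(4/9, 2/9, 1/3)

Signed area of the reference triangle: [XYZ] = ½·((17/2)·(10−10) + (-10)·(10−(-5)) + (-4)·(-5−10)) = ½·(0 − 150 + 60) = -45.
[WYZ] = ½·((2/9)·(10−10) + (-10)·(10−(10/3)) + (-4)·(10/3−10)) = ½·(0 − 200/3 + 80/3) = -20, so the X-coordinate is (-20)/(-45) = 4/9.
[XWZ] = ½·((17/2)·(10/3−10) + (2/9)·(10−(-5)) + (-4)·(-5−(10/3))) = ½·(-170/3 + 10/3 + 100/3) = -10, so the Y-coordinate is 2/9.
[XYW] = ½·((17/2)·(10−(10/3)) + (-10)·(10/3−(-5)) + (2/9)·(-5−10)) = ½·(170/3 − 250/3 − 10/3) = -15, so the Z-coordinate is 1/3.
Check: 4/9 + 2/9 + 1/3 = 1.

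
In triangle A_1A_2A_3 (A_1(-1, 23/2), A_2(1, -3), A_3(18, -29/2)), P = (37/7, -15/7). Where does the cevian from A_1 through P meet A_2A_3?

(39/5, -38/5)

Barycentric coordinates of P with respect to A_1A_2A_3: (2/7, 3/7, 2/7).
On side A_2A_3 the A_1-coordinate is zero; dropping P's A_1-weight 2/7 and renormalizing the remaining 3/7 : 2/7 gives weights 3/5, 2/5 on A_2, A_3.
Q = (3/5)·(1, -3) + (2/5)·(18, -29/2) = (39/5, -38/5).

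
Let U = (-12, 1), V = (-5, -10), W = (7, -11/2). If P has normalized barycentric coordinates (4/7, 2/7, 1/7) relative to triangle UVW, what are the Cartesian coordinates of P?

P = (4/7)·U + (2/7)·V + (1/7)·W.
x-coordinate: (4/7)·(-12) + (2/7)·(-5) + (1/7)·7 = -51/7.
y-coordinate: (4/7)·1 + (2/7)·(-10) + (1/7)·(-11/2) = -43/14.

(-51/7, -43/14)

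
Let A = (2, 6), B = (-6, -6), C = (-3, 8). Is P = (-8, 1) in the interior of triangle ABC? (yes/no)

Barycentric coordinates of P: (-49/76, 45/76, 20/19).
The three coordinates are negative, positive, positive; a point is interior exactly when all three are positive.

no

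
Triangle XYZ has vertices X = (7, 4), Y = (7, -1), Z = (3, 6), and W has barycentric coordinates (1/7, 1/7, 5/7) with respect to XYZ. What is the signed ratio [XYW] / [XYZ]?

5/7

The signed ratio [XYW]/[XYZ] equals the barycentric coordinate of W at vertex Z, which is 5/7.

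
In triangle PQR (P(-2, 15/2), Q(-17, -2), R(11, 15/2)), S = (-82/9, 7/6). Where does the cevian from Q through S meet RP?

Barycentric coordinates of S with respect to PQR: (1/9, 2/3, 2/9).
On side RP the Q-coordinate is zero; dropping S's Q-weight 2/3 and renormalizing the remaining 2/9 : 1/9 gives weights 2/3, 1/3 on R, P.
T = (2/3)·(11, 15/2) + (1/3)·(-2, 15/2) = (20/3, 15/2).

(20/3, 15/2)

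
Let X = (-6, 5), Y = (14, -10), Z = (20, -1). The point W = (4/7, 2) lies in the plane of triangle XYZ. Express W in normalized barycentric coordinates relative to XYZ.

Signed area of the reference triangle: [XYZ] = ½·((-6)·(-10−(-1)) + 14·(-1−5) + 20·(5−(-10))) = ½·(54 − 84 + 300) = 135.
[WYZ] = ½·((4/7)·(-10−(-1)) + 14·(-1−2) + 20·(2−(-10))) = ½·(-36/7 − 42 + 240) = 675/7, so the X-coordinate is (675/7)/135 = 5/7.
[XWZ] = ½·((-6)·(2−(-1)) + (4/7)·(-1−5) + 20·(5−2)) = ½·(-18 − 24/7 + 60) = 135/7, so the Y-coordinate is 1/7.
[XYW] = ½·((-6)·(-10−2) + 14·(2−5) + (4/7)·(5−(-10))) = ½·(72 − 42 + 60/7) = 135/7, so the Z-coordinate is 1/7.
Check: 5/7 + 1/7 + 1/7 = 1.

(5/7, 1/7, 1/7)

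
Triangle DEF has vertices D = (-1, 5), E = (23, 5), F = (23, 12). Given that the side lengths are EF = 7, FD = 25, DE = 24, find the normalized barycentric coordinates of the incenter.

(1/8, 25/56, 3/7)

The incenter has barycentric coordinates proportional to the opposite side lengths: (7 : 25 : 24).
Normalizing by 7+25+24 = 56 gives (1/8, 25/56, 3/7).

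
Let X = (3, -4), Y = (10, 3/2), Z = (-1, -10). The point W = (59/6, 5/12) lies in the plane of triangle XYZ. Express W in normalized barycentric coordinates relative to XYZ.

(-1/2, 7/6, 1/3)

Signed area of the reference triangle: [XYZ] = ½·(3·(3/2−(-10)) + 10·(-10−(-4)) + (-1)·(-4−(3/2))) = ½·(69/2 − 60 + 11/2) = -10.
[WYZ] = ½·((59/6)·(3/2−(-10)) + 10·(-10−(5/12)) + (-1)·(5/12−(3/2))) = ½·(1357/12 − 625/6 + 13/12) = 5, so the X-coordinate is 5/(-10) = -1/2.
[XWZ] = ½·(3·(5/12−(-10)) + (59/6)·(-10−(-4)) + (-1)·(-4−(5/12))) = ½·(125/4 − 59 + 53/12) = -35/3, so the Y-coordinate is 7/6.
[XYW] = ½·(3·(3/2−(5/12)) + 10·(5/12−(-4)) + (59/6)·(-4−(3/2))) = ½·(13/4 + 265/6 − 649/12) = -10/3, so the Z-coordinate is 1/3.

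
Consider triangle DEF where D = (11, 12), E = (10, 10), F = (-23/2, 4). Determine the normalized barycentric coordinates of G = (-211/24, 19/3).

(11/12, -5/6, 11/12)

Signed area of the reference triangle: [DEF] = ½·(11·(10−4) + 10·(4−12) + (-23/2)·(12−10)) = ½·(66 − 80 − 23) = -37/2.
[GEF] = ½·((-211/24)·(10−4) + 10·(4−(19/3)) + (-23/2)·(19/3−10)) = ½·(-211/4 − 70/3 + 253/6) = -407/24, so the D-coordinate is (-407/24)/(-37/2) = 11/12.
[DGF] = ½·(11·(19/3−4) + (-211/24)·(4−12) + (-23/2)·(12−(19/3))) = ½·(77/3 + 211/3 − 391/6) = 185/12, so the E-coordinate is -5/6.
[DEG] = ½·(11·(10−(19/3)) + 10·(19/3−12) + (-211/24)·(12−10)) = ½·(121/3 − 170/3 − 211/12) = -407/24, so the F-coordinate is 11/12.
Check: 11/12 − 5/6 + 11/12 = 1.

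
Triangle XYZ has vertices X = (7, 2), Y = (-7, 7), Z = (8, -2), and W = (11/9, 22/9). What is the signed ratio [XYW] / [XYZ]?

4/9

[XYZ] = ½·(7·(7−(-2)) + (-7)·(-2−2) + 8·(2−7)) = ½·(63 + 28 − 40) = 51/2.
[XYW] = ½·(7·(7−(22/9)) + (-7)·(22/9−2) + (11/9)·(2−7)) = ½·(287/9 − 28/9 − 55/9) = 34/3, so the ratio is (34/3)/(51/2) = 4/9.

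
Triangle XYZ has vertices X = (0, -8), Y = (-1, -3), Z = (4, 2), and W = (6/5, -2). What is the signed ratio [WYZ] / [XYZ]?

1/5

[XYZ] = ½·(0·(-3−2) + (-1)·(2−(-8)) + 4·(-8−(-3))) = ½·(0 − 10 − 20) = -15.
[WYZ] = ½·((6/5)·(-3−2) + (-1)·(2−(-2)) + 4·(-2−(-3))) = ½·(-6 − 4 + 4) = -3, so the ratio is (-3)/(-15) = 1/5.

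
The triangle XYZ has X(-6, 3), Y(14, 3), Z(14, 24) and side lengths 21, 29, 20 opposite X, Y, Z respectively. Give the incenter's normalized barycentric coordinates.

The incenter has barycentric coordinates proportional to the opposite side lengths: (21 : 29 : 20).
Normalizing by 21+29+20 = 70 gives (3/10, 29/70, 2/7).

(3/10, 29/70, 2/7)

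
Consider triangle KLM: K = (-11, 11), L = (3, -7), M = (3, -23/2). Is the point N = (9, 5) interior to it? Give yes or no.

Barycentric coordinates of N: (-3/7, 122/21, -92/21).
The three coordinates are negative, positive, negative; a point is interior exactly when all three are positive.

no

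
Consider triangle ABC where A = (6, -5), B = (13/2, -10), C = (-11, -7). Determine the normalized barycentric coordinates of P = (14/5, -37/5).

(2/5, 2/5, 1/5)

Signed area of the reference triangle: [ABC] = ½·(6·(-10−(-7)) + (13/2)·(-7−(-5)) + (-11)·(-5−(-10))) = ½·(-18 − 13 − 55) = -43.
[PBC] = ½·((14/5)·(-10−(-7)) + (13/2)·(-7−(-37/5)) + (-11)·(-37/5−(-10))) = ½·(-42/5 + 13/5 − 143/5) = -86/5, so the A-coordinate is (-86/5)/(-43) = 2/5.
[APC] = ½·(6·(-37/5−(-7)) + (14/5)·(-7−(-5)) + (-11)·(-5−(-37/5))) = ½·(-12/5 − 28/5 − 132/5) = -86/5, so the B-coordinate is 2/5.
[ABP] = ½·(6·(-10−(-37/5)) + (13/2)·(-37/5−(-5)) + (14/5)·(-5−(-10))) = ½·(-78/5 − 78/5 + 14) = -43/5, so the C-coordinate is 1/5.
Check: 2/5 + 2/5 + 1/5 = 1.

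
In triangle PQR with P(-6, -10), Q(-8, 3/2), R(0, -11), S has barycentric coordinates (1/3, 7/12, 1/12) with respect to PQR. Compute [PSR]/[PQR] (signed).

The signed ratio [PSR]/[PQR] equals the barycentric coordinate of S at vertex Q, which is 7/12.

7/12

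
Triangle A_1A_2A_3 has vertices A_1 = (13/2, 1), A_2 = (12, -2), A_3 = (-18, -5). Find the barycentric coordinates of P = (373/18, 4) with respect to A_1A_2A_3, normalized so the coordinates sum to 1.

(13/9, 1/9, -5/9)

Signed area of the reference triangle: [A_1A_2A_3] = ½·((13/2)·(-2−(-5)) + 12·(-5−1) + (-18)·(1−(-2))) = ½·(39/2 − 72 − 54) = -213/4.
[PA_2A_3] = ½·((373/18)·(-2−(-5)) + 12·(-5−4) + (-18)·(4−(-2))) = ½·(373/6 − 108 − 108) = -923/12, so the A_1-coordinate is (-923/12)/(-213/4) = 13/9.
[A_1PA_3] = ½·((13/2)·(4−(-5)) + (373/18)·(-5−1) + (-18)·(1−4)) = ½·(117/2 − 373/3 + 54) = -71/12, so the A_2-coordinate is 1/9.
[A_1A_2P] = ½·((13/2)·(-2−4) + 12·(4−1) + (373/18)·(1−(-2))) = ½·(-39 + 36 + 373/6) = 355/12, so the A_3-coordinate is -5/9.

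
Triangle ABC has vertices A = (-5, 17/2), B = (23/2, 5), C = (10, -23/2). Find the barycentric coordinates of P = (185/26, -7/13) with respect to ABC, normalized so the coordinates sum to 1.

(3/13, 5/13, 5/13)

Signed area of the reference triangle: [ABC] = ½·((-5)·(5−(-23/2)) + (23/2)·(-23/2−(17/2)) + 10·(17/2−5)) = ½·(-165/2 − 230 + 35) = -555/4.
[PBC] = ½·((185/26)·(5−(-23/2)) + (23/2)·(-23/2−(-7/13)) + 10·(-7/13−5)) = ½·(6105/52 − 6555/52 − 720/13) = -1665/52, so the A-coordinate is (-1665/52)/(-555/4) = 3/13.
[APC] = ½·((-5)·(-7/13−(-23/2)) + (185/26)·(-23/2−(17/2)) + 10·(17/2−(-7/13))) = ½·(-1425/26 − 1850/13 + 1175/13) = -2775/52, so the B-coordinate is 5/13.
[ABP] = ½·((-5)·(5−(-7/13)) + (23/2)·(-7/13−(17/2)) + (185/26)·(17/2−5)) = ½·(-360/13 − 5405/52 + 1295/52) = -2775/52, so the C-coordinate is 5/13.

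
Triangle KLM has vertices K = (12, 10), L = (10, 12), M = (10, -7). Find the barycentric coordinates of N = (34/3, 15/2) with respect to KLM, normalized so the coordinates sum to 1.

Signed area of the reference triangle: [KLM] = ½·(12·(12−(-7)) + 10·(-7−10) + 10·(10−12)) = ½·(228 − 170 − 20) = 19.
[NLM] = ½·((34/3)·(12−(-7)) + 10·(-7−(15/2)) + 10·(15/2−12)) = ½·(646/3 − 145 − 45) = 38/3, so the K-coordinate is (38/3)/19 = 2/3.
[KNM] = ½·(12·(15/2−(-7)) + (34/3)·(-7−10) + 10·(10−(15/2))) = ½·(174 − 578/3 + 25) = 19/6, so the L-coordinate is 1/6.
[KLN] = ½·(12·(12−(15/2)) + 10·(15/2−10) + (34/3)·(10−12)) = ½·(54 − 25 − 68/3) = 19/6, so the M-coordinate is 1/6.

(2/3, 1/6, 1/6)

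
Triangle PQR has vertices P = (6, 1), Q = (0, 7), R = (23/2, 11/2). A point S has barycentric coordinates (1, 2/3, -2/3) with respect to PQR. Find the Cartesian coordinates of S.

(-5/3, 2)

S = 1·P + (2/3)·Q + (-2/3)·R.
x-coordinate: 1·6 + (2/3)·0 + (-2/3)·(23/2) = -5/3.
y-coordinate: 1·1 + (2/3)·7 + (-2/3)·(11/2) = 2.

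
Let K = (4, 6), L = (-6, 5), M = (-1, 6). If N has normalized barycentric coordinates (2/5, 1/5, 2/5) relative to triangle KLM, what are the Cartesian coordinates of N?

(0, 29/5)

N = (2/5)·K + (1/5)·L + (2/5)·M.
x-coordinate: (2/5)·4 + (1/5)·(-6) + (2/5)·(-1) = 0.
y-coordinate: (2/5)·6 + (1/5)·5 + (2/5)·6 = 29/5.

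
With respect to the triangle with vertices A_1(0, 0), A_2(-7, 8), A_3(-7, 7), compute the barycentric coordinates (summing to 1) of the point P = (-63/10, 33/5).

Signed area of the reference triangle: [A_1A_2A_3] = ½·(0·(8−7) + (-7)·(7−0) + (-7)·(0−8)) = ½·(0 − 49 + 56) = 7/2.
[PA_2A_3] = ½·((-63/10)·(8−7) + (-7)·(7−(33/5)) + (-7)·(33/5−8)) = ½·(-63/10 − 14/5 + 49/5) = 7/20, so the A_1-coordinate is (7/20)/(7/2) = 1/10.
[A_1PA_3] = ½·(0·(33/5−7) + (-63/10)·(7−0) + (-7)·(0−(33/5))) = ½·(0 − 441/10 + 231/5) = 21/20, so the A_2-coordinate is 3/10.
[A_1A_2P] = ½·(0·(8−(33/5)) + (-7)·(33/5−0) + (-63/10)·(0−8)) = ½·(0 − 231/5 + 252/5) = 21/10, so the A_3-coordinate is 3/5.

(1/10, 3/10, 3/5)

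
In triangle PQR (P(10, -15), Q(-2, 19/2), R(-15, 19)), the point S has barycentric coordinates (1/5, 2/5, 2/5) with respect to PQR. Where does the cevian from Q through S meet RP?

(-20/3, 23/3)

Line QS meets RP where the Q-coordinate vanishes; zeroing S's Q-weight and renormalizing leaves R, P-weights 2/5 : 1/5 → (2/3, 1/3).
So T = (2/3)·R + (1/3)·P = (-20/3, 23/3).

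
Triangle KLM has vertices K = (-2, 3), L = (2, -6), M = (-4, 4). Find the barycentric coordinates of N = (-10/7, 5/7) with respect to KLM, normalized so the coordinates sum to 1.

Signed area of the reference triangle: [KLM] = ½·((-2)·(-6−4) + 2·(4−3) + (-4)·(3−(-6))) = ½·(20 + 2 − 36) = -7.
[NLM] = ½·((-10/7)·(-6−4) + 2·(4−(5/7)) + (-4)·(5/7−(-6))) = ½·(100/7 + 46/7 − 188/7) = -3, so the K-coordinate is (-3)/(-7) = 3/7.
[KNM] = ½·((-2)·(5/7−4) + (-10/7)·(4−3) + (-4)·(3−(5/7))) = ½·(46/7 − 10/7 − 64/7) = -2, so the L-coordinate is 2/7.
[KLN] = ½·((-2)·(-6−(5/7)) + 2·(5/7−3) + (-10/7)·(3−(-6))) = ½·(94/7 − 32/7 − 90/7) = -2, so the M-coordinate is 2/7.
Check: 3/7 + 2/7 + 2/7 = 1.

(3/7, 2/7, 2/7)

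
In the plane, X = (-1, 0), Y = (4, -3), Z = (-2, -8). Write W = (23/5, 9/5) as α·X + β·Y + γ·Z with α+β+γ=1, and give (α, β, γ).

Signed area of the reference triangle: [XYZ] = ½·((-1)·(-3−(-8)) + 4·(-8−0) + (-2)·(0−(-3))) = ½·(-5 − 32 − 6) = -43/2.
[WYZ] = ½·((23/5)·(-3−(-8)) + 4·(-8−(9/5)) + (-2)·(9/5−(-3))) = ½·(23 − 196/5 − 48/5) = -129/10, so the X-coordinate is (-129/10)/(-43/2) = 3/5.
[XWZ] = ½·((-1)·(9/5−(-8)) + (23/5)·(-8−0) + (-2)·(0−(9/5))) = ½·(-49/5 − 184/5 + 18/5) = -43/2, so the Y-coordinate is 1.
[XYW] = ½·((-1)·(-3−(9/5)) + 4·(9/5−0) + (23/5)·(0−(-3))) = ½·(24/5 + 36/5 + 69/5) = 129/10, so the Z-coordinate is -3/5.
Check: 3/5 + 1 − 3/5 = 1.

(3/5, 1, -3/5)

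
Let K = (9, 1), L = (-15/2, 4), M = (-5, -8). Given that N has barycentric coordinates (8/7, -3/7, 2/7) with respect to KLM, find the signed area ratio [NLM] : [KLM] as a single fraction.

8/7

The signed ratio [NLM]/[KLM] equals the barycentric coordinate of N at vertex K, which is 8/7.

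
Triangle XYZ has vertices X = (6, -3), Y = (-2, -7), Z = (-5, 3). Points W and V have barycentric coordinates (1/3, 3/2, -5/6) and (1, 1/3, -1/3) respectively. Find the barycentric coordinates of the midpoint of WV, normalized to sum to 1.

(2/3, 11/12, -7/12)

Since both coordinate triples sum to 1, the midpoint's barycentrics are the componentwise average.
(1/3+1)/2 = 2/3; similarly 11/12 and -7/12.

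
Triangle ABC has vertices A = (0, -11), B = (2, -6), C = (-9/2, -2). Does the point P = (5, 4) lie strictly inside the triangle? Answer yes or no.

no

Barycentric coordinates of P: (-154/81, 25/9, 10/81).
The three coordinates are negative, positive, positive; a point is interior exactly when all three are positive.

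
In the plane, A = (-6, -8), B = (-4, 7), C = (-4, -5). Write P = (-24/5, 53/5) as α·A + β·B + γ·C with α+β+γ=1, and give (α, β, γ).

Signed area of the reference triangle: [ABC] = ½·((-6)·(7−(-5)) + (-4)·(-5−(-8)) + (-4)·(-8−7)) = ½·(-72 − 12 + 60) = -12.
[PBC] = ½·((-24/5)·(7−(-5)) + (-4)·(-5−(53/5)) + (-4)·(53/5−7)) = ½·(-288/5 + 312/5 − 72/5) = -24/5, so the A-coordinate is (-24/5)/(-12) = 2/5.
[APC] = ½·((-6)·(53/5−(-5)) + (-24/5)·(-5−(-8)) + (-4)·(-8−(53/5))) = ½·(-468/5 − 72/5 + 372/5) = -84/5, so the B-coordinate is 7/5.
[ABP] = ½·((-6)·(7−(53/5)) + (-4)·(53/5−(-8)) + (-24/5)·(-8−7)) = ½·(108/5 − 372/5 + 72) = 48/5, so the C-coordinate is -4/5.

(2/5, 7/5, -4/5)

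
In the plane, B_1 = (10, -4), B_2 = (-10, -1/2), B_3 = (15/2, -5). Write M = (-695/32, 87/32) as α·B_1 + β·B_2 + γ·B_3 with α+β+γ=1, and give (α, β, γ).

(1/8, 27/16, -13/16)

Signed area of the reference triangle: [B_1B_2B_3] = ½·(10·(-1/2−(-5)) + (-10)·(-5−(-4)) + (15/2)·(-4−(-1/2))) = ½·(45 + 10 − 105/4) = 115/8.
[MB_2B_3] = ½·((-695/32)·(-1/2−(-5)) + (-10)·(-5−(87/32)) + (15/2)·(87/32−(-1/2))) = ½·(-6255/64 + 1235/16 + 1545/64) = 115/64, so the B_1-coordinate is (115/64)/(115/8) = 1/8.
[B_1MB_3] = ½·(10·(87/32−(-5)) + (-695/32)·(-5−(-4)) + (15/2)·(-4−(87/32))) = ½·(1235/16 + 695/32 − 3225/64) = 3105/128, so the B_2-coordinate is 27/16.
[B_1B_2M] = ½·(10·(-1/2−(87/32)) + (-10)·(87/32−(-4)) + (-695/32)·(-4−(-1/2))) = ½·(-515/16 − 1075/16 + 4865/64) = -1495/128, so the B_3-coordinate is -13/16.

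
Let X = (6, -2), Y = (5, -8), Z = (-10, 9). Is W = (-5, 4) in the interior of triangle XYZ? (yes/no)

yes

Barycentric coordinates of W: (10/107, 25/107, 72/107).
The three coordinates are positive, positive, positive; a point is interior exactly when all three are positive.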